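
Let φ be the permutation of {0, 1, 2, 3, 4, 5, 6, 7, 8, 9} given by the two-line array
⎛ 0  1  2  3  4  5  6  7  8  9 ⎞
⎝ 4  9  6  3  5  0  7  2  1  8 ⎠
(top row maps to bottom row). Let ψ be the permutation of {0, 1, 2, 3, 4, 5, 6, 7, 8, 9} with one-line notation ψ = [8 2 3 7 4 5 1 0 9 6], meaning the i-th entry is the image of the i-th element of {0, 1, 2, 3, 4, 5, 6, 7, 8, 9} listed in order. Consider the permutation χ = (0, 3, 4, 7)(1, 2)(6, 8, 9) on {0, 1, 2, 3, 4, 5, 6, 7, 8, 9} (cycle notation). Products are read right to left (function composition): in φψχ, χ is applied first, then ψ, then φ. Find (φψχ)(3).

5

Apply the permutations in order: χ(3) = 4, then ψ(4) = 4, then φ(4) = 5. So (φψχ)(3) = 5.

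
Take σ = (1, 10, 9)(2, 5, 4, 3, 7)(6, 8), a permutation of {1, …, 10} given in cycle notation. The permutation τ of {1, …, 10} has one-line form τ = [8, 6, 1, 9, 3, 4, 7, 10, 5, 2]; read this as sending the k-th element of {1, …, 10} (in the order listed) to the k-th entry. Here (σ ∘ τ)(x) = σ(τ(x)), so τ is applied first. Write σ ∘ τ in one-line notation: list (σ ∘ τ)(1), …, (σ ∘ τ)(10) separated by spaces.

(σ ∘ τ)(x) = σ(τ(x)). Computing each image: σ(τ(1)) = σ(8) = 6, σ(τ(2)) = σ(6) = 8, σ(τ(3)) = σ(1) = 10, σ(τ(4)) = σ(9) = 1, σ(τ(5)) = σ(3) = 7, σ(τ(6)) = σ(4) = 3, σ(τ(7)) = σ(7) = 2, σ(τ(8)) = σ(10) = 9, σ(τ(9)) = σ(5) = 4, σ(τ(10)) = σ(2) = 5.
Hence σ ∘ τ = [6 8 10 1 7 3 2 9 4 5].

6 8 10 1 7 3 2 9 4 5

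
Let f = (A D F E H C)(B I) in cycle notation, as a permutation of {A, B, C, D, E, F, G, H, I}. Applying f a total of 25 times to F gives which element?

E

F lies in the 6-cycle (A D F E H C).
On a 6-cycle, f^6 is the identity, so f^25 = f^1 there (25 ≡ 1 mod 6).
Advancing 1 step from F: F → E.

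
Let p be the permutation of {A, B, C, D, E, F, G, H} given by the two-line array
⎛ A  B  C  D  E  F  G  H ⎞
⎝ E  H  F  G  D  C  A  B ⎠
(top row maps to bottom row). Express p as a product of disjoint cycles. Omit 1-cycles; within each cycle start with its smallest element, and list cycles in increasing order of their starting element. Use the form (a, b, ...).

(A, E, D, G)(B, H)(C, F)

Start at A and follow images: A → E → D → G → A, giving the cycle (A, E, D, G).
Continuing from each remaining unvisited element yields (A, E, D, G)(B, H)(C, F).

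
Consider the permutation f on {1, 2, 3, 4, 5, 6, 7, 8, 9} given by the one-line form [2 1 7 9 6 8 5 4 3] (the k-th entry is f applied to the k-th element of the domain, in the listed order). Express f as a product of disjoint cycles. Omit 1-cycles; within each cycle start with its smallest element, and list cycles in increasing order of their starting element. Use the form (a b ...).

(1 2)(3 7 5 6 8 4 9)

Iterating f from 1 gives 1 → 2 → 1; that is the 2-cycle (1 2).
Continuing from each remaining unvisited element yields (1 2)(3 7 5 6 8 4 9).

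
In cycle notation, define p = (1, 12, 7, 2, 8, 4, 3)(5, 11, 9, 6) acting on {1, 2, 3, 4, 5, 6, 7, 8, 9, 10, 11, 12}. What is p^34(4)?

8

4 lies in the 7-cycle (1, 12, 7, 2, 8, 4, 3).
Since the cycle has length 7, p^34 acts on it the same as p^6 (34 mod 7 = 6).
Stepping 6 places around the cycle: 4 → 3 → 1 → 12 → 7 → 2 → 8.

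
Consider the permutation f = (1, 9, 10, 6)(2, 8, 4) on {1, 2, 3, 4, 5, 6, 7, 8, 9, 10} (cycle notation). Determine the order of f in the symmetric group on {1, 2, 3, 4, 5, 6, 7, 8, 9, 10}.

12

The cycle type of f is (4, 3, 1, 1, 1).
The order is lcm(4, 3) = 12.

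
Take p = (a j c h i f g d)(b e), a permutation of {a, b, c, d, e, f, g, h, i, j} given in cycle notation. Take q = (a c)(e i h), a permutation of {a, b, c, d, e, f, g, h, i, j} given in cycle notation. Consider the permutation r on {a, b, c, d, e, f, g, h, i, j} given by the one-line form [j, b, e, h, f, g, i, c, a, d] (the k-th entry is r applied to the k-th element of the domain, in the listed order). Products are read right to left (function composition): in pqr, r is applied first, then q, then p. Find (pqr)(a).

(pqr)(a) = p(q(r(a))). r(a) = j, then q(j) = j, then p(j) = c, so the result is c.

c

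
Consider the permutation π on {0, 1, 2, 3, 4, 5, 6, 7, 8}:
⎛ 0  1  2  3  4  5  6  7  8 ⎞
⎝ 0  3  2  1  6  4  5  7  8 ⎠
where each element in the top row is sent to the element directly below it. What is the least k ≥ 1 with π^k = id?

6

Writing π as disjoint cycles, the cycle lengths are 3, 2, 1, 1, 1, 1.
The order of π is the least common multiple of its cycle lengths: lcm(3, 2) = 6.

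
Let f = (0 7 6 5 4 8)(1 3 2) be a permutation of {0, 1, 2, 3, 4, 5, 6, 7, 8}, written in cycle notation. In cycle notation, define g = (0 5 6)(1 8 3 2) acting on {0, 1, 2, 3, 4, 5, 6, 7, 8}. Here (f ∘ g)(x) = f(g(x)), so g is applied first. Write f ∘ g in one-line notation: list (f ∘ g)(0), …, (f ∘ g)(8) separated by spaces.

For each element, apply g then f: 0 → 5 → 4; 1 → 8 → 0; 2 → 1 → 3; 3 → 2 → 1; 4 → 4 → 8; 5 → 6 → 5; 6 → 0 → 7; 7 → 7 → 6; 8 → 3 → 2.
So f ∘ g in one-line form is 4 0 3 1 8 5 7 6 2.

4 0 3 1 8 5 7 6 2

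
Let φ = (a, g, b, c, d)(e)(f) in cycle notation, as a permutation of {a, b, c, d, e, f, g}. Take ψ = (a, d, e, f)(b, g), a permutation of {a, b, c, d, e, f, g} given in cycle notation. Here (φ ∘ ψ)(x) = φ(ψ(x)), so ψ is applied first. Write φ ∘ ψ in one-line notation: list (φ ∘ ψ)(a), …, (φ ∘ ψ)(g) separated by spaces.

For each element, apply ψ then φ: a → d → a; b → g → b; c → c → d; d → e → e; e → f → f; f → a → g; g → b → c.
Collecting the images, φ ∘ ψ = [a b d e f g c].

a b d e f g c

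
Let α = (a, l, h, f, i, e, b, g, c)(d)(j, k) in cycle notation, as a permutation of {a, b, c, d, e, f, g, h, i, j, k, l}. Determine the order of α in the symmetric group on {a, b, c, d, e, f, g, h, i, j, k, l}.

The disjoint cycles have lengths 9, 2, 1.
Since disjoint cycles commute, ord(α) = lcm(9, 2) = 18.

18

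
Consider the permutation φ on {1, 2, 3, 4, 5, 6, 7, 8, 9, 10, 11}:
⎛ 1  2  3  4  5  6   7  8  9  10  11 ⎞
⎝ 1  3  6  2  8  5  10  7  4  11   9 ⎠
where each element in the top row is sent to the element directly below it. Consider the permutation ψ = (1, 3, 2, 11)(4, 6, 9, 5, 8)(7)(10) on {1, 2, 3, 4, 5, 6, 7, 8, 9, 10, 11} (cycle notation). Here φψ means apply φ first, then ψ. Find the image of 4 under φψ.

11

First apply φ: φ(4) = 2, then ψ(2) = 11. Thus (φψ)(4) = 11.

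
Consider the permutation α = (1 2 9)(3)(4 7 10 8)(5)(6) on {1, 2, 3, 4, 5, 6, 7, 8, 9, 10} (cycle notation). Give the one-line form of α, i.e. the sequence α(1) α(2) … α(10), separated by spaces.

2 9 3 7 5 6 10 4 1 8

Image by image: 1→2, 2→9, 3→3, 4→7, 5→5, 6→6, 7→10, 8→4, 9→1, 10→8.
So the one-line form is 2 9 3 7 5 6 10 4 1 8.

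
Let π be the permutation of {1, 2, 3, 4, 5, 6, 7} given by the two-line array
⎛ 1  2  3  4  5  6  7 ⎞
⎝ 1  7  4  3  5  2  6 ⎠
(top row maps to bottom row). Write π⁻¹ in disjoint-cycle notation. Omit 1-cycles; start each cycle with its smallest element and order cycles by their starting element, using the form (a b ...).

(2 6 7)(3 4)

First write π in disjoint cycles: (2 7 6)(3 4).
Reversing each cycle (and rotating so the smallest element leads) gives π⁻¹ = (2 6 7)(3 4).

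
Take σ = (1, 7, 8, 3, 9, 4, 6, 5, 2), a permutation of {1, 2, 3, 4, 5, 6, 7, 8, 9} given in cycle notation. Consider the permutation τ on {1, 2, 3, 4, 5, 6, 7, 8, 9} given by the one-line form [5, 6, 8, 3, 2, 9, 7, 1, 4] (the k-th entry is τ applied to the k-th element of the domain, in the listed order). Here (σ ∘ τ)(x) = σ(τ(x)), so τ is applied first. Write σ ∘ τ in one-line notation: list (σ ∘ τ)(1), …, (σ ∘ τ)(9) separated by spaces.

2 5 3 9 1 4 8 7 6

(σ ∘ τ)(x) = σ(τ(x)). Computing each image: σ(τ(1)) = σ(5) = 2, σ(τ(2)) = σ(6) = 5, σ(τ(3)) = σ(8) = 3, σ(τ(4)) = σ(3) = 9, σ(τ(5)) = σ(2) = 1, σ(τ(6)) = σ(9) = 4, σ(τ(7)) = σ(7) = 8, σ(τ(8)) = σ(1) = 7, σ(τ(9)) = σ(4) = 6.
Hence σ ∘ τ = [2 5 3 9 1 4 8 7 6].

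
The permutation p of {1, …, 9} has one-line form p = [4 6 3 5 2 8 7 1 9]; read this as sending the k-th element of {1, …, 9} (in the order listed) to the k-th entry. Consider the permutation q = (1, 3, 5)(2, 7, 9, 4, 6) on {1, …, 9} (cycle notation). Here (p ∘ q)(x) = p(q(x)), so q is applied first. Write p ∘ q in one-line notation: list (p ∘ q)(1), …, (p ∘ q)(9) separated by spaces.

(p ∘ q)(x) = p(q(x)). Computing each image: p(q(1)) = p(3) = 3, p(q(2)) = p(7) = 7, p(q(3)) = p(5) = 2, p(q(4)) = p(6) = 8, p(q(5)) = p(1) = 4, p(q(6)) = p(2) = 6, p(q(7)) = p(9) = 9, p(q(8)) = p(8) = 1, p(q(9)) = p(4) = 5.
Hence p ∘ q = [3 7 2 8 4 6 9 1 5].

3 7 2 8 4 6 9 1 5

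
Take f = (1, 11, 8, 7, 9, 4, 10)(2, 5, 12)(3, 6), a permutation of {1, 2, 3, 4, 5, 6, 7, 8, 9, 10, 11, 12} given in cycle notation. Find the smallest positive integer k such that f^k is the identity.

The disjoint cycles have lengths 7, 3, 2.
The order of f is the least common multiple of its cycle lengths: lcm(7, 3, 2) = 42.

42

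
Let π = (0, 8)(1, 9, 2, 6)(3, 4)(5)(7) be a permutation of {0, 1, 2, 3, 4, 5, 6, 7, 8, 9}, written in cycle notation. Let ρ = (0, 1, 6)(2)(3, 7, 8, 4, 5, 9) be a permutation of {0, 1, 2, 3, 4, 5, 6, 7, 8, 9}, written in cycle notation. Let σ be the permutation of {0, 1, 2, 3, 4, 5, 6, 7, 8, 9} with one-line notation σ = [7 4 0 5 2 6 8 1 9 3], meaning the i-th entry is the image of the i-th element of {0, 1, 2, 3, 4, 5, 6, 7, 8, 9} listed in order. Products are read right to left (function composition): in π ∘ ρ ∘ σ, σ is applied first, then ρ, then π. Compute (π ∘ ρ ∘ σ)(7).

Chase 7: σ(7) = 1; ρ(1) = 6; π(6) = 1. Hence (π ∘ ρ ∘ σ)(7) = 1.

1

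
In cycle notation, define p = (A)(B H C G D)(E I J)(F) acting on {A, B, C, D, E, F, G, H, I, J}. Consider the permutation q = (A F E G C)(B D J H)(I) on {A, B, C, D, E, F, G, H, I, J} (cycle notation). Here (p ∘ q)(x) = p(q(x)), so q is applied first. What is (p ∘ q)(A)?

F

First apply q: q(A) = F, then p(F) = F. Thus (p ∘ q)(A) = F.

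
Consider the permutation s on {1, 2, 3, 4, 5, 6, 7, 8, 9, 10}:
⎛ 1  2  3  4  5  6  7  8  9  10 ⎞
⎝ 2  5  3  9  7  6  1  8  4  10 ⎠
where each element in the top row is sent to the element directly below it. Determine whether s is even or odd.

even

In disjoint-cycle form the cycle lengths are 4, 2, 1, 1, 1, 1.
A cycle is odd iff its length is even; s has 2 even-length cycles, so sgn(s) = (−1)^2 and s is even.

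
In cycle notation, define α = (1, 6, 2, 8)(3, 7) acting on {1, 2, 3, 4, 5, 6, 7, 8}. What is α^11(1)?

8

1 lies in the 4-cycle (1, 6, 2, 8).
On a 4-cycle, α^4 is the identity, so α^11 = α^3 there (11 ≡ 3 mod 4).
Advancing 3 steps from 1: 1 → 6 → 2 → 8.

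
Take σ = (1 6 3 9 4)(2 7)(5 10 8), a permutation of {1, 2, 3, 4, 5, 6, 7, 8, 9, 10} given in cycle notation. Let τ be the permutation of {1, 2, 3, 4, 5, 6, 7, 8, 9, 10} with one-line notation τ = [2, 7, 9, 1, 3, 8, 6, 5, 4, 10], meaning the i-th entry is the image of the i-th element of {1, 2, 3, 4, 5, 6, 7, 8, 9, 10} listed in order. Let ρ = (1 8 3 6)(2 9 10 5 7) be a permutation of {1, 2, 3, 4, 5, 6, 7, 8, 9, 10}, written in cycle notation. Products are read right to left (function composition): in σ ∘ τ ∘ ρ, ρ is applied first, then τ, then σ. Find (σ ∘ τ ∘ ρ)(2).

1

Apply the permutations in order: ρ(2) = 9, then τ(9) = 4, then σ(4) = 1. So (σ ∘ τ ∘ ρ)(2) = 1.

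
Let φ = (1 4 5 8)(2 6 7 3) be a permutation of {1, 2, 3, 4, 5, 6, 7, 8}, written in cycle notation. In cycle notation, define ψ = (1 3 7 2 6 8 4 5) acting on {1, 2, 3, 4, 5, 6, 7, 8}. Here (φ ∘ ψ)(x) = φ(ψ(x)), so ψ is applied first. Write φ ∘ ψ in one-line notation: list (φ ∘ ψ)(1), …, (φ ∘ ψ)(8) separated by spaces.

2 7 3 8 4 1 6 5

(φ ∘ ψ)(x) = φ(ψ(x)). Computing each image: φ(ψ(1)) = φ(3) = 2, φ(ψ(2)) = φ(6) = 7, φ(ψ(3)) = φ(7) = 3, φ(ψ(4)) = φ(5) = 8, φ(ψ(5)) = φ(1) = 4, φ(ψ(6)) = φ(8) = 1, φ(ψ(7)) = φ(2) = 6, φ(ψ(8)) = φ(4) = 5.
Hence φ ∘ ψ = [2 7 3 8 4 1 6 5].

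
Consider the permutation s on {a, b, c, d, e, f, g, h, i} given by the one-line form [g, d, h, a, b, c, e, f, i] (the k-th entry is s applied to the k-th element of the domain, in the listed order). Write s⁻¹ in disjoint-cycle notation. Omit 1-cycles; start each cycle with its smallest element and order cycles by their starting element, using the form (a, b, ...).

The cycle decomposition of s is (a, g, e, b, d)(c, h, f).
The inverse reverses every cycle; in canonical form, s⁻¹ = (a, d, b, e, g)(c, f, h).

(a, d, b, e, g)(c, f, h)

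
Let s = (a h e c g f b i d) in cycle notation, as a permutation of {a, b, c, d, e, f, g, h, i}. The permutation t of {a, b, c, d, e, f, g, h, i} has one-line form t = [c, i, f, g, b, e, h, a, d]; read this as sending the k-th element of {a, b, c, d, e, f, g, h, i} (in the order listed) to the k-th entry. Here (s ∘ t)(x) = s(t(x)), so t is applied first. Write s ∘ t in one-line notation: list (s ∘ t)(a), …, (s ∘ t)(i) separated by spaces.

g d b f i c e h a

(s ∘ t)(x) = s(t(x)). Computing each image: s(t(a)) = s(c) = g, s(t(b)) = s(i) = d, s(t(c)) = s(f) = b, s(t(d)) = s(g) = f, s(t(e)) = s(b) = i, s(t(f)) = s(e) = c, s(t(g)) = s(h) = e, s(t(h)) = s(a) = h, s(t(i)) = s(d) = a.
Hence s ∘ t = [g d b f i c e h a].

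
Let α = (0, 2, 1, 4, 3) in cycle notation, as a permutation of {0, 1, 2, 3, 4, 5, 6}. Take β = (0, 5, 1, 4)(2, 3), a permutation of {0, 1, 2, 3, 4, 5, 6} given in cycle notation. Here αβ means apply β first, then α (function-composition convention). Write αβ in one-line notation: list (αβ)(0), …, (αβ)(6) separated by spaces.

5 3 0 1 2 4 6

For each element, apply β then α: 0 → 5 → 5; 1 → 4 → 3; 2 → 3 → 0; 3 → 2 → 1; 4 → 0 → 2; 5 → 1 → 4; 6 → 6 → 6.
So αβ in one-line form is 5 3 0 1 2 4 6.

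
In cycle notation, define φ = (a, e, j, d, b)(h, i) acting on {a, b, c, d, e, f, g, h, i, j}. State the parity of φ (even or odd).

odd

The cycle lengths are 5, 2, 1, 1, 1.
A cycle is odd iff its length is even; φ has 1 even-length cycle, so sgn(φ) = (−1)^1 and φ is odd.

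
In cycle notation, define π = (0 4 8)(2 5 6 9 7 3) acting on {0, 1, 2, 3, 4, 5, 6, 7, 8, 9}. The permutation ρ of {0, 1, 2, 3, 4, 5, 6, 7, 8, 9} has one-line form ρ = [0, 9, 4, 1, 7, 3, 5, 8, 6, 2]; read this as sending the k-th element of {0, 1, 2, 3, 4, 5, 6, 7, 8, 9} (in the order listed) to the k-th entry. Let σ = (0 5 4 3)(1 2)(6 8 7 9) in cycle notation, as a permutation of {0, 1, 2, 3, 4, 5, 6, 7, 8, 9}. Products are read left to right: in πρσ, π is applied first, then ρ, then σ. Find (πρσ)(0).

9

Apply the permutations in order: π(0) = 4, then ρ(4) = 7, then σ(7) = 9. So (πρσ)(0) = 9.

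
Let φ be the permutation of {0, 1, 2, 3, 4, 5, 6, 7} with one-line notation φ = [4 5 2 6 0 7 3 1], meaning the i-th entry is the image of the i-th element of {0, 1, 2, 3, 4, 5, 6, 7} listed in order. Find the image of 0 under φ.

4

0 is element number 1 of the domain, and entry number 1 of the one-line form is 4, so φ(0) = 4.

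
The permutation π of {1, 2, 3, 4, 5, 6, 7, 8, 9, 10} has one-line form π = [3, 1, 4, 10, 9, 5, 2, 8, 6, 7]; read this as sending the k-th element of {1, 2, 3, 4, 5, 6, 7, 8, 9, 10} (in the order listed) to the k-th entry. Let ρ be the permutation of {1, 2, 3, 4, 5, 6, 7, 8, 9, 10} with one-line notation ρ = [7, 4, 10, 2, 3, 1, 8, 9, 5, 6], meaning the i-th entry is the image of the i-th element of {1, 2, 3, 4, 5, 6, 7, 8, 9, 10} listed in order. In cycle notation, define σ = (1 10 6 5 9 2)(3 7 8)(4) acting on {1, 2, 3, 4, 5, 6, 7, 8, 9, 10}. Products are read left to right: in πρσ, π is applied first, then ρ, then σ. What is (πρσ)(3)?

Apply the permutations in order: π(3) = 4, then ρ(4) = 2, then σ(2) = 1. So (πρσ)(3) = 1.

1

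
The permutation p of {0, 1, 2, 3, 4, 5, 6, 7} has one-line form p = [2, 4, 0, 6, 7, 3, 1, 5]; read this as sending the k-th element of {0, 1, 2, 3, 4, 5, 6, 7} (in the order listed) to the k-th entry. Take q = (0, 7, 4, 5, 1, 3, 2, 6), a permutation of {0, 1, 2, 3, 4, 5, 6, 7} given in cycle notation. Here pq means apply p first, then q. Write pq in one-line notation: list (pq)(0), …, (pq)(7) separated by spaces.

6 5 7 0 4 2 3 1

For each element, apply p then q: 0 → 2 → 6; 1 → 4 → 5; 2 → 0 → 7; 3 → 6 → 0; 4 → 7 → 4; 5 → 3 → 2; 6 → 1 → 3; 7 → 5 → 1.
Collecting the images, pq = [6 5 7 0 4 2 3 1].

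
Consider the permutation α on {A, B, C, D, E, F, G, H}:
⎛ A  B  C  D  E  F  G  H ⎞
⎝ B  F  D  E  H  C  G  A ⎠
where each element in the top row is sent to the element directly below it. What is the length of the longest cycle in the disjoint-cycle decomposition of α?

Decomposing into disjoint cycles gives (A B F C D E H); the longest has length 7.

7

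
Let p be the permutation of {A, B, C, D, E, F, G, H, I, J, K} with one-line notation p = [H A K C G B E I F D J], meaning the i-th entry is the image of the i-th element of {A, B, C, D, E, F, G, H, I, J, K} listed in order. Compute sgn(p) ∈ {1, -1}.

In disjoint-cycle form the cycle lengths are 5, 4, 2.
A cycle of length ℓ contributes ℓ−1 transpositions, so p is a product of 4 + 3 + 1 = 8 transpositions — even.

1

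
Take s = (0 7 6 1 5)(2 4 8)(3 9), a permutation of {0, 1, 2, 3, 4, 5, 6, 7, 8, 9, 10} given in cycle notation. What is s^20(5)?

5

5 lies in the 5-cycle (0 7 6 1 5).
Since the cycle has length 5, s^20 acts on it the same as s^0 (20 mod 5 = 0).
So s^20(5) = 5.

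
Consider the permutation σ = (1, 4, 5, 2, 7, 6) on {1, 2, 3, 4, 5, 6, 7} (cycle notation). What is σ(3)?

3

3 does not appear in any cycle of σ, so it is a fixed point: σ(3) = 3.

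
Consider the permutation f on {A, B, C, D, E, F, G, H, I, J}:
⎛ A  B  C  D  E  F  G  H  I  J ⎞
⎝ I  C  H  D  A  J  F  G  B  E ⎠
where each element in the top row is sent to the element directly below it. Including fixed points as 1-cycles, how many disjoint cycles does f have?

2

The cycle decomposition is (A I B C H G F J E)(D), which has 2 cycles (counting 1-cycles).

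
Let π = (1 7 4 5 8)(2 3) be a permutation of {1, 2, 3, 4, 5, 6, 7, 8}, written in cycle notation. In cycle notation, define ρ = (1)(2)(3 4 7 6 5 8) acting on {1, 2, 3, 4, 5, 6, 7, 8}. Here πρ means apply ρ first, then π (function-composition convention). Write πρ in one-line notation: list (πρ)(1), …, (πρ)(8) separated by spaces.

7 3 5 4 1 8 6 2

(πρ)(x) = π(ρ(x)). Computing each image: π(ρ(1)) = π(1) = 7, π(ρ(2)) = π(2) = 3, π(ρ(3)) = π(4) = 5, π(ρ(4)) = π(7) = 4, π(ρ(5)) = π(8) = 1, π(ρ(6)) = π(5) = 8, π(ρ(7)) = π(6) = 6, π(ρ(8)) = π(3) = 2.
Hence πρ = [7 3 5 4 1 8 6 2].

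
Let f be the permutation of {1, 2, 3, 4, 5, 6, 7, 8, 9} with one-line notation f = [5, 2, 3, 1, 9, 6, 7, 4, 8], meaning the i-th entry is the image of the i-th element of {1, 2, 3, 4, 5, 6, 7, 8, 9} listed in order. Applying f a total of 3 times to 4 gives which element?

9

Tracing 4 → 1 → … returns to 4 after 5 steps, so 4 lies in a 5-cycle (1 5 9 8 4).
Stepping 3 places around the cycle: 4 → 1 → 5 → 9.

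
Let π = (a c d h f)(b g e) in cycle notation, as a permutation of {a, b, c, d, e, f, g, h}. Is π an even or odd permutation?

even

The cycle lengths are 5, 3.
A cycle of length ℓ contributes ℓ−1 transpositions, so π is a product of 4 + 2 = 6 transpositions — even.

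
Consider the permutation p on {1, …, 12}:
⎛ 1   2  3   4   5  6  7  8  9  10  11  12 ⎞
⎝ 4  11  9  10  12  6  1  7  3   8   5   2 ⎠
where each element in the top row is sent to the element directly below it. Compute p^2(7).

4

Tracing 7 → 1 → … returns to 7 after 5 steps, so 7 lies in a 5-cycle (1, 4, 10, 8, 7).
Stepping 2 places around the cycle: 7 → 1 → 4.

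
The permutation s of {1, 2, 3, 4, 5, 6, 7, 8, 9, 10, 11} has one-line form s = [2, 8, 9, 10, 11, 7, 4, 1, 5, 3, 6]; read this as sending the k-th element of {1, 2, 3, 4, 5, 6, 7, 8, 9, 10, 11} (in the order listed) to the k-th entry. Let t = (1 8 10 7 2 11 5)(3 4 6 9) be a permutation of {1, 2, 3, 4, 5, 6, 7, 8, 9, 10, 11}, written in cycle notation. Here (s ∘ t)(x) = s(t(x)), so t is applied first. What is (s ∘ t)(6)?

5

(s ∘ t)(6) = s(t(6)). t(6) = 9, then s(9) = 5. So (s ∘ t)(6) = 5.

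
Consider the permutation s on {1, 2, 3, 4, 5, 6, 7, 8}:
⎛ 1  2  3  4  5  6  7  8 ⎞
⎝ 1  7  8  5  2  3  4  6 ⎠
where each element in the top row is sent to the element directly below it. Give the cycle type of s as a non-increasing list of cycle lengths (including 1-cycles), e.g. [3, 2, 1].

[4, 3, 1]

The disjoint cycles are (1)(2, 7, 4, 5)(3, 8, 6), with lengths 4, 3, 1 in non-increasing order.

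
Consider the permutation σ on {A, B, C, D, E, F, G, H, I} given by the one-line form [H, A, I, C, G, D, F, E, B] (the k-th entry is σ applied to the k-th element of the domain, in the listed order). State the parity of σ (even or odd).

In disjoint-cycle form the cycle lengths are 9.
A cycle is odd iff its length is even; σ has 0 even-length cycles, so sgn(σ) = (−1)^0 and σ is even.

even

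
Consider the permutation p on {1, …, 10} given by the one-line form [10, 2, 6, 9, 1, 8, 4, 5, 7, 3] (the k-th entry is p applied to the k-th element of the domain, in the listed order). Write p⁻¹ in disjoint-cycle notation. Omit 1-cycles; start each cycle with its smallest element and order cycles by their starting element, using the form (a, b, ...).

First write p in disjoint cycles: (1, 10, 3, 6, 8, 5)(4, 9, 7).
Reversing each cycle (and rotating so the smallest element leads) gives p⁻¹ = (1, 5, 8, 6, 3, 10)(4, 7, 9).

(1, 5, 8, 6, 3, 10)(4, 7, 9)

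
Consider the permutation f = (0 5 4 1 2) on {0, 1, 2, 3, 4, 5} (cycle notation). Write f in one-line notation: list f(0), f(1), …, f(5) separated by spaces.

Reading each image from the cycles: 0→5, 1→2, 2→0, 3→3, 4→1, 5→4.
Listing these in domain order gives 5 2 0 3 1 4.

5 2 0 3 1 4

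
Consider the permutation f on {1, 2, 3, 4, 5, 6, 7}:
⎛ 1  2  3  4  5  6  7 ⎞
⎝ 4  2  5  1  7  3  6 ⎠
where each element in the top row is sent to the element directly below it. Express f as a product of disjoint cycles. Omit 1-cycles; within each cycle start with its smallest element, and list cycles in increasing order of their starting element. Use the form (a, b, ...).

Start at 1 and follow images: 1 → 4 → 1, giving the cycle (1, 4).
Continuing from each remaining unvisited element yields (1, 4)(3, 5, 7, 6).

(1, 4)(3, 5, 7, 6)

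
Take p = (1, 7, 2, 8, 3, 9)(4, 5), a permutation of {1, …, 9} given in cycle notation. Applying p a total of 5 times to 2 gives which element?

7

2 lies in the 6-cycle (1, 7, 2, 8, 3, 9).
Advancing 5 steps from 2: 2 → 8 → 3 → 9 → 1 → 7.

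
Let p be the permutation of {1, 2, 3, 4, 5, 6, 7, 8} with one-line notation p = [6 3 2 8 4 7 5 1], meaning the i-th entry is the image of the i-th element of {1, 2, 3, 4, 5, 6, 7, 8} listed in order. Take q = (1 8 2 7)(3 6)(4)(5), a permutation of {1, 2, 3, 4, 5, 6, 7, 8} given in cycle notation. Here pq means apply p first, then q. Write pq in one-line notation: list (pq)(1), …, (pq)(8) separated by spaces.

3 6 7 2 4 1 5 8

(pq)(x) = q(p(x)). Computing each image: q(p(1)) = q(6) = 3, q(p(2)) = q(3) = 6, q(p(3)) = q(2) = 7, q(p(4)) = q(8) = 2, q(p(5)) = q(4) = 4, q(p(6)) = q(7) = 1, q(p(7)) = q(5) = 5, q(p(8)) = q(1) = 8.
Hence pq = [3 6 7 2 4 1 5 8].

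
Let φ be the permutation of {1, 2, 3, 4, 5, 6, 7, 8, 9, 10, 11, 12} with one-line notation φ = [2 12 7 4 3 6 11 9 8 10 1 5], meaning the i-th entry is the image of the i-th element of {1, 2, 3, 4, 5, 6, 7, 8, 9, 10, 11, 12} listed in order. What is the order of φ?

Writing φ as disjoint cycles, the cycle lengths are 7, 2, 1, 1, 1.
The order is lcm(7, 2) = 14.

14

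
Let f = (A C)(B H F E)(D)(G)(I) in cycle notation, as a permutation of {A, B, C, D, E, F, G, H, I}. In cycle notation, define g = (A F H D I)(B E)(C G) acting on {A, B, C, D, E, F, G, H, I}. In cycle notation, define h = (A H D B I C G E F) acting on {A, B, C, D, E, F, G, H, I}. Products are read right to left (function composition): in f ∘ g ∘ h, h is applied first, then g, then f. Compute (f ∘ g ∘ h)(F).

(f ∘ g ∘ h)(F) = f(g(h(F))). h(F) = A, then g(A) = F, then f(F) = E, so the result is E.

E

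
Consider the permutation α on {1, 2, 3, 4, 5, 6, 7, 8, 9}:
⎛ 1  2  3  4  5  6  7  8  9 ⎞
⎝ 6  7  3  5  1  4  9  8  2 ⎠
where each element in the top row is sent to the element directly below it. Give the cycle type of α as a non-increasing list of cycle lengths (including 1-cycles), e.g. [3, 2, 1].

[4, 3, 1, 1]

The disjoint cycles are (1, 6, 4, 5)(2, 7, 9)(3)(8), with lengths 4, 3, 1, 1 in non-increasing order.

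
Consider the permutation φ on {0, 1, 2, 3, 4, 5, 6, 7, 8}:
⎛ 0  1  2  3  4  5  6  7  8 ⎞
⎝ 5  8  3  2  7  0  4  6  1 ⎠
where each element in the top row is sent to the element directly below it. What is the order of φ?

6

Decomposing into disjoint cycles gives cycle lengths 3, 2, 2, 2.
The order of φ is the least common multiple of its cycle lengths: lcm(3, 2, 2, 2) = 6.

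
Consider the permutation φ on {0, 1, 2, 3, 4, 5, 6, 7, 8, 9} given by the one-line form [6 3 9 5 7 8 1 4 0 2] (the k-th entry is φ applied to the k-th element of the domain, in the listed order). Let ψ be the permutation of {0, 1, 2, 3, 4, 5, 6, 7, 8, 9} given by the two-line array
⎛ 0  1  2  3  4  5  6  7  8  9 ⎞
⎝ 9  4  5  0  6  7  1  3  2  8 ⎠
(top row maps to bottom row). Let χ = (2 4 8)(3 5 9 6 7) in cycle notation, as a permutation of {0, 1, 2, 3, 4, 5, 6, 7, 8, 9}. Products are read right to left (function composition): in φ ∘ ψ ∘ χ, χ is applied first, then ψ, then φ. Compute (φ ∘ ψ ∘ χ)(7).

6

(φ ∘ ψ ∘ χ)(7) = φ(ψ(χ(7))). χ(7) = 3, then ψ(3) = 0, then φ(0) = 6, so the result is 6.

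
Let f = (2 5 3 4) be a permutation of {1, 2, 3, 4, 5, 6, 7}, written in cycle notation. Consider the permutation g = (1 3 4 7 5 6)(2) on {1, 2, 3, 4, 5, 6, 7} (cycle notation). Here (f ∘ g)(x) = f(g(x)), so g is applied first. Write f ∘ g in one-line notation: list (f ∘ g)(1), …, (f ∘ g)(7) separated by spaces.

4 5 2 7 6 1 3

Chase each element through g then f: 1 → 3 → 4; 2 → 2 → 5; 3 → 4 → 2; 4 → 7 → 7; 5 → 6 → 6; 6 → 1 → 1; 7 → 5 → 3.
So f ∘ g in one-line form is 4 5 2 7 6 1 3.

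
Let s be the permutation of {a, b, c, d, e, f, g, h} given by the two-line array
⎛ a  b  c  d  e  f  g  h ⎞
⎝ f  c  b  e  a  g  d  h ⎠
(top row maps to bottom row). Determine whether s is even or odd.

In disjoint-cycle form the cycle lengths are 5, 2, 1.
A cycle of length ℓ contributes ℓ−1 transpositions, so s is a product of 4 + 1 = 5 transpositions — odd.

odd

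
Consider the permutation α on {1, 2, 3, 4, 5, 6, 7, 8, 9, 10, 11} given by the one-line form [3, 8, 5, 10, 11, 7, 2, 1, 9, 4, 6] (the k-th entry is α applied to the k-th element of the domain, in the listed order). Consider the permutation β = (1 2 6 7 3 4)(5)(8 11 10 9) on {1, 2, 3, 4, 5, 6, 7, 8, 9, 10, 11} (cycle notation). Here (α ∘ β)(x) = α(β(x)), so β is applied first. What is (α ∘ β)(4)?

β(4) = 1, then α(1) = 3; composing gives (α ∘ β)(4) = 3.

3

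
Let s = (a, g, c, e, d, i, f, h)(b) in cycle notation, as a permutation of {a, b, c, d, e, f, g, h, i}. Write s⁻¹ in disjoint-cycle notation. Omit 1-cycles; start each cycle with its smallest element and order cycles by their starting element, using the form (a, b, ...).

The inverse reverses each cycle.
Reversing each cycle of s and rotating so the smallest element leads gives (a, h, f, i, d, e, c, g).

(a, h, f, i, d, e, c, g)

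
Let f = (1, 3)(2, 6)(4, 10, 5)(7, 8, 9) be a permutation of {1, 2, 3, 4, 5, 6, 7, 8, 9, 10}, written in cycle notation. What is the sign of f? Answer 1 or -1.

1

The cycle lengths are 3, 3, 2, 2.
A cycle of length ℓ contributes ℓ−1 transpositions, so f is a product of 2 + 2 + 1 + 1 = 6 transpositions — even.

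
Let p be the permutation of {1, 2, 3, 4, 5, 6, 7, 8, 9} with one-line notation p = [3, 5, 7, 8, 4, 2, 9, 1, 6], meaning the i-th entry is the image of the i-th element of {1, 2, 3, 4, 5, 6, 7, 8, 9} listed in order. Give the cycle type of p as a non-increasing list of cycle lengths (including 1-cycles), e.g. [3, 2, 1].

The disjoint cycles are (1 3 7 9 6 2 5 4 8), with lengths 9 in non-increasing order.

[9]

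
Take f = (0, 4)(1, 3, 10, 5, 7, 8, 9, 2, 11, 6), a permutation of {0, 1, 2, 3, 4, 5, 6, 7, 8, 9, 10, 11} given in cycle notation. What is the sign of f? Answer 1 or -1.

1

The cycle lengths are 10, 2.
A cycle of length ℓ contributes ℓ−1 transpositions, so f is a product of 9 + 1 = 10 transpositions — even.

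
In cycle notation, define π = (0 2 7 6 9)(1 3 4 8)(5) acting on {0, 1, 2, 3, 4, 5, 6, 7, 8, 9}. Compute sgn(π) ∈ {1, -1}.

The cycle lengths are 5, 4, 1.
A cycle is odd iff its length is even; π has 1 even-length cycle, so sgn(π) = (−1)^1 and π is odd.

-1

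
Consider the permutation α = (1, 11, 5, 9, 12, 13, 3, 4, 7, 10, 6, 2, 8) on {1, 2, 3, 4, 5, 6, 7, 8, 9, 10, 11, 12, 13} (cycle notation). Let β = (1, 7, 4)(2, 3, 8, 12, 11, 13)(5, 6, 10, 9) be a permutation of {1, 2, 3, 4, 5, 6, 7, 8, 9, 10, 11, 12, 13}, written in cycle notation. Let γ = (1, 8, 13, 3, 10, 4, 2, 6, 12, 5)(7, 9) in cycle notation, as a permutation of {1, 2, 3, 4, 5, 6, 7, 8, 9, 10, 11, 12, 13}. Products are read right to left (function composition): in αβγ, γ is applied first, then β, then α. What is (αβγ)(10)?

Chase 10: γ(10) = 4; β(4) = 1; α(1) = 11. Hence (αβγ)(10) = 11.

11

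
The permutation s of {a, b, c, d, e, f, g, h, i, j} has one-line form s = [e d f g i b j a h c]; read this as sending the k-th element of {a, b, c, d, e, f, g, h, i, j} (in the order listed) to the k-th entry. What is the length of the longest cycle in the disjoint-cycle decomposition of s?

6

Decomposing into disjoint cycles gives (a e i h)(b d g j c f); the longest has length 6.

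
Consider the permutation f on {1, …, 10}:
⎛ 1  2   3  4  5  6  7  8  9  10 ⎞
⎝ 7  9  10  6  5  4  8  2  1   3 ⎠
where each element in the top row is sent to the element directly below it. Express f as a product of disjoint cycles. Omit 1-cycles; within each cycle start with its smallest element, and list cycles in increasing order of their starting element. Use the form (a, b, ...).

From 1: 1 → 7 → 8 → 2 → 9 → 1, closing the cycle (1, 7, 8, 2, 9).
Continuing from each remaining unvisited element yields (1, 7, 8, 2, 9)(3, 10)(4, 6).

(1, 7, 8, 2, 9)(3, 10)(4, 6)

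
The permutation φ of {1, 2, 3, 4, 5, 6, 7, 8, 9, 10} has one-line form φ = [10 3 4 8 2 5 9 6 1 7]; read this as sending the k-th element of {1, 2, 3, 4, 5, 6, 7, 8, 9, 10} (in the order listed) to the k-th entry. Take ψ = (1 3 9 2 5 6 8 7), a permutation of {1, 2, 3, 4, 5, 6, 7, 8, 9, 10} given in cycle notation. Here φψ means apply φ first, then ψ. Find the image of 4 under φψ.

7

φ(4) = 8, then ψ(8) = 7; composing gives (φψ)(4) = 7.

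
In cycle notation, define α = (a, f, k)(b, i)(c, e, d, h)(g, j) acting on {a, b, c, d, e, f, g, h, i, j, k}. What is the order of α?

The cycle type of α is (4, 3, 2, 2).
The order is lcm(4, 3, 2, 2) = 12.

12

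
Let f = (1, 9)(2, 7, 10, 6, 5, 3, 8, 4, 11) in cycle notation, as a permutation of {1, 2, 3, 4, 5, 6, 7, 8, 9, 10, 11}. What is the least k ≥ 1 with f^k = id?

The disjoint cycles have lengths 9, 2.
The order is lcm(9, 2) = 18.

18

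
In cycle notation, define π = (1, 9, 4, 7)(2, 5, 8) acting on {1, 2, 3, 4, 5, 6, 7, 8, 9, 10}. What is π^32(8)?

8 lies in the 3-cycle (2, 5, 8).
Powers repeat with period 3 on this cycle, and 32 mod 3 = 2, so π^32(8) = π^2(8).
Stepping 2 places around the cycle: 8 → 2 → 5.

5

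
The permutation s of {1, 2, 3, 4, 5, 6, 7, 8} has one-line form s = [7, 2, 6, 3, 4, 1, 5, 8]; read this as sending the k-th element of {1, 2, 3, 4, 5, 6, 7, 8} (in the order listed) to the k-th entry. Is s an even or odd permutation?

odd

In disjoint-cycle form the cycle lengths are 6, 1, 1.
A cycle of length ℓ contributes ℓ−1 transpositions, so s is a product of 5 transpositions — odd.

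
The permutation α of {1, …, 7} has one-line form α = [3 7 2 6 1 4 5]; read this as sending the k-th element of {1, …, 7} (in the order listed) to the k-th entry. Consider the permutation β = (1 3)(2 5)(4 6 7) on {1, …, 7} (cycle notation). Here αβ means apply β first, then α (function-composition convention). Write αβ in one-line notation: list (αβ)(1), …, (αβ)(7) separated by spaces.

2 1 3 4 7 5 6

(αβ)(x) = α(β(x)). Computing each image: α(β(1)) = α(3) = 2, α(β(2)) = α(5) = 1, α(β(3)) = α(1) = 3, α(β(4)) = α(6) = 4, α(β(5)) = α(2) = 7, α(β(6)) = α(7) = 5, α(β(7)) = α(4) = 6.
Hence αβ = [2 1 3 4 7 5 6].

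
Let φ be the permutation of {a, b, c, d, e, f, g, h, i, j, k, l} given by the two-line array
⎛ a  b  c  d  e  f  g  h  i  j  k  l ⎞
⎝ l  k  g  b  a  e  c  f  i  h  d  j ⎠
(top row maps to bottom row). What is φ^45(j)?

e

Tracing j → h → … returns to j after 6 steps, so j lies in a 6-cycle (a l j h f e).
Since the cycle has length 6, φ^45 acts on it the same as φ^3 (45 mod 6 = 3).
Stepping 3 places around the cycle: j → h → f → e.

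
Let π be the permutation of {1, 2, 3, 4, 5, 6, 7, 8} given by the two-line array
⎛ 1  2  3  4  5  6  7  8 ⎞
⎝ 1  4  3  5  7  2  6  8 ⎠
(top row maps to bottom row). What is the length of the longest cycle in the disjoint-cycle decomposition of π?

5

Decomposing into disjoint cycles gives (2, 4, 5, 7, 6); the longest has length 5.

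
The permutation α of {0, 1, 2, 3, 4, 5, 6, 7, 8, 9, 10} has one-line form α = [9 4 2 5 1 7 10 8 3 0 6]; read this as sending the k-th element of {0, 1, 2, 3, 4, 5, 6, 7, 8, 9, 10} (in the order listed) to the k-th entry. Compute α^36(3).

Tracing 3 → 5 → … returns to 3 after 4 steps, so 3 lies in a 4-cycle (3, 5, 7, 8).
Since the cycle has length 4, α^36 acts on it the same as α^0 (36 mod 4 = 0).
So α^36(3) = 3.

3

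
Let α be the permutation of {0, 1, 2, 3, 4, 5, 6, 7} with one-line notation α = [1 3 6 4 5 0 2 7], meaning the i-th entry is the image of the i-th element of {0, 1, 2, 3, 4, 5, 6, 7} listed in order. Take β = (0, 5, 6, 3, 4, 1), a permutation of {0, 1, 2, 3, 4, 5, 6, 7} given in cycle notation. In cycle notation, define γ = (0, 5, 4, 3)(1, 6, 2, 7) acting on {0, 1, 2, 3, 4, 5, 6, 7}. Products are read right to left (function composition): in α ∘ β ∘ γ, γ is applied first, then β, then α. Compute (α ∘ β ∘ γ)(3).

0

Chase 3: γ(3) = 0; β(0) = 5; α(5) = 0. Hence (α ∘ β ∘ γ)(3) = 0.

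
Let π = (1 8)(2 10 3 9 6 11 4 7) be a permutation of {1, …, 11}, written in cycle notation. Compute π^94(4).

4 lies in the 8-cycle (2 10 3 9 6 11 4 7).
Powers repeat with period 8 on this cycle, and 94 mod 8 = 6, so π^94(4) = π^6(4).
Stepping 6 places around the cycle: 4 → 7 → 2 → 10 → 3 → 9 → 6.

6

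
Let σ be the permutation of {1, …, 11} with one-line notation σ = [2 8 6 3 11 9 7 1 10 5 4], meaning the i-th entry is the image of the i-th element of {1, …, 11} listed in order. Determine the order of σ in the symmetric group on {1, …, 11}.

21

Writing σ as disjoint cycles, the cycle lengths are 7, 3, 1.
The order of σ is the least common multiple of its cycle lengths: lcm(7, 3) = 21.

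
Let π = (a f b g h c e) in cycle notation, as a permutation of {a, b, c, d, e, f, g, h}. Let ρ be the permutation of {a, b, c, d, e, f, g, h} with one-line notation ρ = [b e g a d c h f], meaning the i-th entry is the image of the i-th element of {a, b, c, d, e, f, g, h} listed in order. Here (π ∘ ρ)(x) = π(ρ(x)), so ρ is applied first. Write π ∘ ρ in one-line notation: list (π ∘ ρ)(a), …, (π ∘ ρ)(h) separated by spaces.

Chase each element through ρ then π: a → b → g; b → e → a; c → g → h; d → a → f; e → d → d; f → c → e; g → h → c; h → f → b.
Collecting the images, π ∘ ρ = [g a h f d e c b].

g a h f d e c b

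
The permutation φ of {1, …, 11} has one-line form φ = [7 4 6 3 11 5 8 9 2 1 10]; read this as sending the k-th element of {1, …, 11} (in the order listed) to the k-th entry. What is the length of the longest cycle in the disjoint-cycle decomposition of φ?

Decomposing into disjoint cycles gives (1 7 8 9 2 4 3 6 5 11 10); the longest has length 11.

11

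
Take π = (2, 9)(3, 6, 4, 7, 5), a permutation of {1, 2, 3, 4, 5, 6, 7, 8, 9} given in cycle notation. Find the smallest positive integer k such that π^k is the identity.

10

The cycle type of π is (5, 2, 1, 1).
The order of π is the least common multiple of its cycle lengths: lcm(5, 2) = 10.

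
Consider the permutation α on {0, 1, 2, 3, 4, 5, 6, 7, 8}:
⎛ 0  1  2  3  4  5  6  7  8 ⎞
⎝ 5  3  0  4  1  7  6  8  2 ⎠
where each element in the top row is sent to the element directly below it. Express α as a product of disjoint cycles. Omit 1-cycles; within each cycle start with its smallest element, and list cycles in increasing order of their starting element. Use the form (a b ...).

From 0: 0 → 5 → 7 → 8 → 2 → 0, closing the cycle (0 5 7 8 2).
Continuing from each remaining unvisited element yields (0 5 7 8 2)(1 3 4).

(0 5 7 8 2)(1 3 4)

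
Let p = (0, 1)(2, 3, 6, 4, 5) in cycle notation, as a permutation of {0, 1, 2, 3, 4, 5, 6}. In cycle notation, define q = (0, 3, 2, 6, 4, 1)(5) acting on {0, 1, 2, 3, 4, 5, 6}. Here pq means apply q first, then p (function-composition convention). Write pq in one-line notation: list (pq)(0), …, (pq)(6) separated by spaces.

(pq)(x) = p(q(x)). Computing each image: p(q(0)) = p(3) = 6, p(q(1)) = p(0) = 1, p(q(2)) = p(6) = 4, p(q(3)) = p(2) = 3, p(q(4)) = p(1) = 0, p(q(5)) = p(5) = 2, p(q(6)) = p(4) = 5.
Hence pq = [6 1 4 3 0 2 5].

6 1 4 3 0 2 5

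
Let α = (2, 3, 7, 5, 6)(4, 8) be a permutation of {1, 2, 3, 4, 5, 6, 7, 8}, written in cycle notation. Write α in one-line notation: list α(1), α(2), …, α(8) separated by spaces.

1 3 7 8 6 2 5 4

Each element maps to the next entry in its cycle (wrapping to the front): 1↦1, 2↦3, 3↦7, 4↦8, 5↦6, 6↦2, 7↦5, 8↦4.
So the one-line form is 1 3 7 8 6 2 5 4.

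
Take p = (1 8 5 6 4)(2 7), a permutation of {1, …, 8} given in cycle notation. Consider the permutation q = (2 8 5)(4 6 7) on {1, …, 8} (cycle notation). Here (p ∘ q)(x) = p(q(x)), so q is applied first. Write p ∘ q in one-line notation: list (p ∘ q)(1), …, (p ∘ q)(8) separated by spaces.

8 5 3 4 7 2 1 6

(p ∘ q)(x) = p(q(x)). Computing each image: p(q(1)) = p(1) = 8, p(q(2)) = p(8) = 5, p(q(3)) = p(3) = 3, p(q(4)) = p(6) = 4, p(q(5)) = p(2) = 7, p(q(6)) = p(7) = 2, p(q(7)) = p(4) = 1, p(q(8)) = p(5) = 6.
Hence p ∘ q = [8 5 3 4 7 2 1 6].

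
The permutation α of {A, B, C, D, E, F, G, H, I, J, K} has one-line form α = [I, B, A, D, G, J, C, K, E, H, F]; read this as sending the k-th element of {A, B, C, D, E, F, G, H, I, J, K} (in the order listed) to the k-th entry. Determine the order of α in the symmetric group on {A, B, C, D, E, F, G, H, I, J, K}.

20

Decomposing into disjoint cycles gives cycle lengths 5, 4, 1, 1.
The order of α is the least common multiple of its cycle lengths: lcm(5, 4) = 20.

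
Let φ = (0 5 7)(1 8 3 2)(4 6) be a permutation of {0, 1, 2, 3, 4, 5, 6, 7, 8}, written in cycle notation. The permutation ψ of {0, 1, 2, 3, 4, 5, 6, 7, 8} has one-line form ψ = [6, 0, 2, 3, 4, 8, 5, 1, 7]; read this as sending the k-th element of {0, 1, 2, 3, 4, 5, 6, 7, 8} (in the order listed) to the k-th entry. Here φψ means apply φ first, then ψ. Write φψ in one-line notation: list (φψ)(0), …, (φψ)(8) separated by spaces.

8 7 0 2 5 1 4 6 3

(φψ)(x) = ψ(φ(x)). Computing each image: ψ(φ(0)) = ψ(5) = 8, ψ(φ(1)) = ψ(8) = 7, ψ(φ(2)) = ψ(1) = 0, ψ(φ(3)) = ψ(2) = 2, ψ(φ(4)) = ψ(6) = 5, ψ(φ(5)) = ψ(7) = 1, ψ(φ(6)) = ψ(4) = 4, ψ(φ(7)) = ψ(0) = 6, ψ(φ(8)) = ψ(3) = 3.
Hence φψ = [8 7 0 2 5 1 4 6 3].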